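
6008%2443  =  1122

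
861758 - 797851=63907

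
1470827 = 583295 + 887532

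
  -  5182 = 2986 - 8168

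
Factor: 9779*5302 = 2^1*7^1*11^2* 127^1* 241^1 = 51848258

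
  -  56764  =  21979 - 78743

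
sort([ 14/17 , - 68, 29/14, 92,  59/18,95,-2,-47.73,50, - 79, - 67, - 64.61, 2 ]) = [- 79,-68, - 67,  -  64.61,-47.73, - 2,  14/17,  2 , 29/14,59/18, 50, 92,  95]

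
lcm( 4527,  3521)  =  31689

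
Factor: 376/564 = 2/3 = 2^1 * 3^( - 1)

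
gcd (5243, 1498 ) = 749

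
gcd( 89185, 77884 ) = 1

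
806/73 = 806/73 = 11.04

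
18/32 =9/16 =0.56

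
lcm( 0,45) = 0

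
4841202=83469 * 58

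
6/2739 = 2/913=0.00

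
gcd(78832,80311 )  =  1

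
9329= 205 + 9124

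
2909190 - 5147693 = - 2238503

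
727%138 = 37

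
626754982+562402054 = 1189157036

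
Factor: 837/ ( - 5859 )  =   - 7^( - 1) = - 1/7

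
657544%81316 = 7016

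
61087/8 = 61087/8 = 7635.88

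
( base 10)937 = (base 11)782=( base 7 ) 2506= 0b1110101001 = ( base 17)342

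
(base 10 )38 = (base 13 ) 2c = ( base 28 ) 1A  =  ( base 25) 1D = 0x26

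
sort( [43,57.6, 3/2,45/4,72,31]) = [3/2  ,  45/4,31,43 , 57.6,  72]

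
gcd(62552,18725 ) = 7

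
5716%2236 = 1244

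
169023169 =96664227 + 72358942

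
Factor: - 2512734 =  - 2^1*3^1*7^1*29^1*2063^1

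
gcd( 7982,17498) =26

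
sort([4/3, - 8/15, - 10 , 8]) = [- 10, - 8/15, 4/3,  8]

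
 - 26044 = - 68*383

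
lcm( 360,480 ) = 1440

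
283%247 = 36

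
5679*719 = 4083201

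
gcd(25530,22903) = 37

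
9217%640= 257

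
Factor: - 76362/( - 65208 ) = 89/76= 2^( - 2 )*19^( - 1)*89^1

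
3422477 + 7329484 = 10751961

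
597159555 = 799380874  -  202221319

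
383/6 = 383/6= 63.83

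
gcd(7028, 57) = 1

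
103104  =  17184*6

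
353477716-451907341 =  -98429625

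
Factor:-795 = -3^1*5^1 *53^1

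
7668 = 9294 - 1626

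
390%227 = 163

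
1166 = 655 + 511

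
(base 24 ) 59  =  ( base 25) 54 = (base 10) 129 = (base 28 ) 4h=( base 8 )201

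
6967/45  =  154+37/45= 154.82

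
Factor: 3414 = 2^1*3^1  *  569^1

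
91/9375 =91/9375 = 0.01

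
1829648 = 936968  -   - 892680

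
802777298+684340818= 1487118116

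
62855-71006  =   - 8151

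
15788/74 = 213 + 13/37= 213.35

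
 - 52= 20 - 72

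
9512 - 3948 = 5564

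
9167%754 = 119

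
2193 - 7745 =-5552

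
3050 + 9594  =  12644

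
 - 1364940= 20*(-68247) 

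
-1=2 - 3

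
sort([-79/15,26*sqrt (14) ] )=[-79/15,26*sqrt( 14) ]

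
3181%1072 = 1037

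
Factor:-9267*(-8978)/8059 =83199126/8059=2^1*3^1*67^2*3089^1 * 8059^(-1 ) 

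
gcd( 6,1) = 1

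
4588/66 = 2294/33 = 69.52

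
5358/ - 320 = - 17 + 41/160 = - 16.74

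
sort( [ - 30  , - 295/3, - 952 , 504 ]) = [ - 952, - 295/3, - 30,504]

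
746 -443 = 303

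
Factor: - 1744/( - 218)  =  8 = 2^3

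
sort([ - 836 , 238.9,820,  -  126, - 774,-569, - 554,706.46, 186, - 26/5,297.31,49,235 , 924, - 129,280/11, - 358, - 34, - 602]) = [-836, - 774, - 602  , - 569, - 554, - 358, - 129,  -  126 , - 34, - 26/5 , 280/11, 49,186 , 235, 238.9, 297.31,706.46,820,924]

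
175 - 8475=-8300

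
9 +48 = 57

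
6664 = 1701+4963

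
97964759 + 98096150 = 196060909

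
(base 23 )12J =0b1001010010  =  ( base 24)10i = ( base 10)594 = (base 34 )hg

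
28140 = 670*42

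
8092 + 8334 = 16426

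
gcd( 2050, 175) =25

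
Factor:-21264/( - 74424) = 2/7  =  2^1*7^( - 1 ) 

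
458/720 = 229/360   =  0.64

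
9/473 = 9/473 = 0.02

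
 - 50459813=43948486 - 94408299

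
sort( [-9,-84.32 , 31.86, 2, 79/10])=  [-84.32, - 9, 2,  79/10, 31.86]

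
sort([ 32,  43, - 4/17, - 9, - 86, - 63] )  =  [  -  86, - 63 ,  -  9,- 4/17, 32, 43 ]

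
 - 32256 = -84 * 384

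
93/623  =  93/623  =  0.15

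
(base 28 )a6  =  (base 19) F1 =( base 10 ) 286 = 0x11E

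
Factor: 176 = 2^4*11^1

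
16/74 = 8/37=   0.22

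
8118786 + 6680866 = 14799652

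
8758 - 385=8373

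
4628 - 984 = 3644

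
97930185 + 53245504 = 151175689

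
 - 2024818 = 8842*( - 229 ) 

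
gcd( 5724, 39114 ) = 954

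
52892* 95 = 5024740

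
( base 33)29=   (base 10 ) 75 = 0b1001011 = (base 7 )135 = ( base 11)69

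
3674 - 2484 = 1190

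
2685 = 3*895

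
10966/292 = 37 + 81/146 = 37.55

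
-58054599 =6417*( - 9047 )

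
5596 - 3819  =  1777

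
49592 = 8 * 6199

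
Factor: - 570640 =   -  2^4*5^1*7^1 * 1019^1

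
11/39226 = 1/3566  =  0.00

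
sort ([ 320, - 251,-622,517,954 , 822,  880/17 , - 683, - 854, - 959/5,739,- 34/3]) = [-854, - 683,- 622,  -  251, - 959/5, - 34/3,880/17,320,517,739, 822, 954]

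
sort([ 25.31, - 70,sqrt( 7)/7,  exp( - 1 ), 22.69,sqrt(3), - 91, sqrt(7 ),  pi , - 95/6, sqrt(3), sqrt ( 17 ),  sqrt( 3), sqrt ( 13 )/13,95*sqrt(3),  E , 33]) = [ - 91 , - 70 , - 95/6, sqrt(13 ) /13,exp ( - 1),sqrt( 7)/7 , sqrt ( 3 ), sqrt( 3), sqrt ( 3),sqrt( 7 ), E, pi, sqrt (17), 22.69,25.31, 33, 95*sqrt(3) ]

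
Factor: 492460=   2^2*5^1*24623^1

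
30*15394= 461820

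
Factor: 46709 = 13^1 * 3593^1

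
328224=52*6312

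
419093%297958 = 121135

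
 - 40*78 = -3120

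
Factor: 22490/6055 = 26/7 = 2^1*7^ (-1 )*13^1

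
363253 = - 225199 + 588452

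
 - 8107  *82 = -664774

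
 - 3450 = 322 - 3772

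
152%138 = 14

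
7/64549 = 7/64549 = 0.00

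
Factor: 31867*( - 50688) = -2^9 * 3^2 * 11^2*2897^1 = -  1615274496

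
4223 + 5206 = 9429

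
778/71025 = 778/71025 = 0.01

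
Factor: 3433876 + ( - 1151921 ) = 5^1* 13^1  *35107^1 = 2281955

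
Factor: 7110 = 2^1*3^2*5^1*79^1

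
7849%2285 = 994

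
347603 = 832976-485373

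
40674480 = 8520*4774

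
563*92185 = 51900155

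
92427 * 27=2495529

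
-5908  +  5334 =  - 574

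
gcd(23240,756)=28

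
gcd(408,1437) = 3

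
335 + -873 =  - 538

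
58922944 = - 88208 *( - 668)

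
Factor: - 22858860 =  - 2^2 *3^1*5^1*331^1*1151^1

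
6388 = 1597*4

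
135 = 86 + 49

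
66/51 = 1  +  5/17 = 1.29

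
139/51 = 2 + 37/51 = 2.73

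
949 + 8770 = 9719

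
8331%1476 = 951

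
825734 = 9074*91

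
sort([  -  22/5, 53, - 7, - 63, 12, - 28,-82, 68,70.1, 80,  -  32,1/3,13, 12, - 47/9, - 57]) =[ - 82 , - 63, - 57, - 32, - 28, - 7, - 47/9,  -  22/5,1/3 , 12,12 , 13, 53,68, 70.1,80 ]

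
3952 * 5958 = 23546016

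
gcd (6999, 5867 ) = 1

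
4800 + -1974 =2826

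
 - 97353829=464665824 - 562019653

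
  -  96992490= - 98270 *987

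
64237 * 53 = 3404561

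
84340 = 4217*20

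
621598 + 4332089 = 4953687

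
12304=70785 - 58481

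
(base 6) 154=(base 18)3g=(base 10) 70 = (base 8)106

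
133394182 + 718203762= 851597944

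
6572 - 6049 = 523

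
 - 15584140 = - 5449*2860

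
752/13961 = 752/13961 =0.05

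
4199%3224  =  975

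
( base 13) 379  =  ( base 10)607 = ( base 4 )21133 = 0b1001011111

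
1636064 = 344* 4756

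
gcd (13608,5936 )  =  56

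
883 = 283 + 600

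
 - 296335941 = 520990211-817326152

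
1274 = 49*26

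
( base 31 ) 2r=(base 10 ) 89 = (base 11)81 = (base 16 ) 59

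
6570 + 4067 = 10637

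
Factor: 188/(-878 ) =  - 2^1*47^1*439^(  -  1) = - 94/439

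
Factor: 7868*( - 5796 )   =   - 45602928  =  - 2^4*3^2*7^2*23^1 * 281^1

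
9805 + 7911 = 17716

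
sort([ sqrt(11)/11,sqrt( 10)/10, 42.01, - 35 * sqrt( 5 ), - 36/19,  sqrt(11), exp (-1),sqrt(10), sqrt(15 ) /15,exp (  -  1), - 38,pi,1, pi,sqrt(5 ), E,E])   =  [-35  *sqrt(5) , - 38, - 36/19, sqrt(15)/15,sqrt (11) /11,sqrt ( 10)/10,exp(  -  1 ),  exp( - 1 ),1,sqrt(5),E,E,pi, pi,sqrt(10 ),sqrt( 11),42.01 ]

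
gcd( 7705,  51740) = 5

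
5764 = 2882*2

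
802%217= 151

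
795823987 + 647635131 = 1443459118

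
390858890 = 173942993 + 216915897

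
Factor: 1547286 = 2^1 *3^1*13^1*83^1 * 239^1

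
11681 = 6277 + 5404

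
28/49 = 4/7 = 0.57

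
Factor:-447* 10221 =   -  3^2 * 149^1*3407^1 = - 4568787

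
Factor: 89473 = 131^1*683^1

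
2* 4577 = 9154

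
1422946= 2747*518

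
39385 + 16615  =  56000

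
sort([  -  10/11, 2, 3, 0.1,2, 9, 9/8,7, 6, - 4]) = [ - 4,-10/11, 0.1,  9/8,2,2, 3, 6 , 7, 9]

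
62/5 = 12 + 2/5=12.40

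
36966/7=36966/7 = 5280.86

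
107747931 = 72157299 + 35590632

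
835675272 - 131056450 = 704618822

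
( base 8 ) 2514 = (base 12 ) 950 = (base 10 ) 1356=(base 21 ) 31C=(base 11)1023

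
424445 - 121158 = 303287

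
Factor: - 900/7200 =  - 1/8 = - 2^( - 3) 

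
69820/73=69820/73 = 956.44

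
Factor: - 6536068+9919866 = 3383798= 2^1*11^1*37^1 * 4157^1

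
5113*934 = 4775542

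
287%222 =65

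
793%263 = 4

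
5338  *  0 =0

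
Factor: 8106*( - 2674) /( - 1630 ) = 2^1*3^1*5^ ( - 1) * 7^2*163^( - 1)*191^1 * 193^1 = 10837722/815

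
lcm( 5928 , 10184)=397176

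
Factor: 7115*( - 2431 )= - 17296565 = - 5^1*11^1*13^1*17^1*1423^1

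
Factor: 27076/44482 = 14/23 = 2^1*7^1*23^( - 1)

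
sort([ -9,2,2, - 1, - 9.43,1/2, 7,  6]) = [ - 9.43,-9  ,-1,1/2, 2,2, 6, 7]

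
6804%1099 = 210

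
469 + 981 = 1450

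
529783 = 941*563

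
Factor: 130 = 2^1*5^1*13^1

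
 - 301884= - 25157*12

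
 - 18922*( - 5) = 94610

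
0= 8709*0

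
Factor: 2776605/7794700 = 555321/1558940 = 2^( - 2)*3^1*5^( - 1) * 13^1*23^( - 1 ) * 29^1 * 491^1*3389^( - 1) 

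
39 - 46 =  - 7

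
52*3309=172068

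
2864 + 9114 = 11978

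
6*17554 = 105324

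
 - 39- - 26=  - 13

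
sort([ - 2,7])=[ - 2,7]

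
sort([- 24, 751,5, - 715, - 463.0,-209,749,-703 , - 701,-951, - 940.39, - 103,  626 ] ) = [ - 951, - 940.39,- 715,-703, - 701,- 463.0, - 209,-103, - 24,  5,626,749, 751]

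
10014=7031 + 2983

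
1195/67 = 17 + 56/67 = 17.84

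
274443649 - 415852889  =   - 141409240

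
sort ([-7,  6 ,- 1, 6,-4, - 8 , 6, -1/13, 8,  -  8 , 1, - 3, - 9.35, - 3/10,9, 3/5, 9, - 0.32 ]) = [-9.35,-8, - 8,-7, - 4,-3, - 1, - 0.32, - 3/10, - 1/13, 3/5,1 , 6, 6, 6, 8,9,  9] 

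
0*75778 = 0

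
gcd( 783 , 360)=9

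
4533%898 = 43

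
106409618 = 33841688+72567930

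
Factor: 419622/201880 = 291/140 = 2^ (- 2)*3^1*5^( - 1)*7^( - 1 )*97^1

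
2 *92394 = 184788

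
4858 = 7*694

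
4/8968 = 1/2242  =  0.00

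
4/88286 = 2/44143 = 0.00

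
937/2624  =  937/2624 = 0.36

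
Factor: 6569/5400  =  2^( - 3 )*3^( - 3 )*5^( - 2 )*6569^1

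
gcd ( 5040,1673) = 7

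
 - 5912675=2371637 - 8284312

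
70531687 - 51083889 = 19447798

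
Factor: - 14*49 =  - 2^1*7^3 = - 686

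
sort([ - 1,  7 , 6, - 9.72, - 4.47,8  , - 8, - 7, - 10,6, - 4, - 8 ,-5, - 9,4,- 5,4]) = [ - 10, - 9.72, - 9, - 8, - 8,-7, - 5, - 5,-4.47, - 4, - 1, 4,4,6 , 6, 7,8]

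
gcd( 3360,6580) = 140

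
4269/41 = 4269/41= 104.12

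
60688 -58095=2593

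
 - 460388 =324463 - 784851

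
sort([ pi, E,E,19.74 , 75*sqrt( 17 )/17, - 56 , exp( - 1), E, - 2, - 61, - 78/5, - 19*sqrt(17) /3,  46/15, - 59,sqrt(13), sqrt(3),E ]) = [ - 61, -59 , - 56, - 19*sqrt(17 ) /3 , - 78/5 ,-2, exp( - 1),sqrt(3 ), E,E,E , E,46/15,pi, sqrt(13),75 *sqrt( 17)/17, 19.74 ] 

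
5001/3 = 1667 = 1667.00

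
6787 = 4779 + 2008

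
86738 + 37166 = 123904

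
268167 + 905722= 1173889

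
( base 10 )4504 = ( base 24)7JG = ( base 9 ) 6154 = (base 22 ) 96g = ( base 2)1000110011000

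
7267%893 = 123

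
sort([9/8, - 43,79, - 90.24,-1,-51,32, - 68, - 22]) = [ - 90.24,-68, - 51, - 43, - 22 ,  -  1,9/8,32 , 79]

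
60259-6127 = 54132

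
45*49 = 2205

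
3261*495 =1614195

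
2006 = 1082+924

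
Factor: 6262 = 2^1*31^1*101^1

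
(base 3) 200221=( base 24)L7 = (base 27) IP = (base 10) 511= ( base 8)777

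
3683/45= 81 + 38/45 =81.84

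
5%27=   5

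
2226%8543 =2226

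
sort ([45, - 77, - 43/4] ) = [-77 , - 43/4, 45 ]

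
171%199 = 171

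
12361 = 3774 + 8587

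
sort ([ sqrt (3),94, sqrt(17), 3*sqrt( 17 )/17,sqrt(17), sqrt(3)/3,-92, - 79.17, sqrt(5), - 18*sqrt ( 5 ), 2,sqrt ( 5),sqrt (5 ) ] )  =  [-92,-79.17, - 18*sqrt(5 ),  sqrt(3)/3 , 3*sqrt(17 ) /17,sqrt( 3) , 2, sqrt( 5 ), sqrt(5 ), sqrt ( 5 ), sqrt (17), sqrt(17), 94]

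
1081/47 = 23=23.00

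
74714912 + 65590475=140305387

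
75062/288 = 37531/144 =260.63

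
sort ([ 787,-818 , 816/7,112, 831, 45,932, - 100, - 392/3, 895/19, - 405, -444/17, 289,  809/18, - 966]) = [-966, - 818, - 405,-392/3, - 100,-444/17, 809/18, 45 , 895/19,112,816/7, 289,787,  831  ,  932] 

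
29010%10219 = 8572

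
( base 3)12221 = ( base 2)10100000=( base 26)64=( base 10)160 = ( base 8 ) 240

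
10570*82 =866740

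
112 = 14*8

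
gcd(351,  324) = 27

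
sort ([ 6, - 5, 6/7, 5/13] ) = [-5, 5/13, 6/7,6] 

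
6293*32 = 201376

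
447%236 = 211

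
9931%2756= 1663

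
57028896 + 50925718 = 107954614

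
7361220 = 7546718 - 185498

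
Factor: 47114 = 2^1*23557^1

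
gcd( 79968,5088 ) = 96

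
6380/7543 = 6380/7543 = 0.85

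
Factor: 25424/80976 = 227/723 = 3^( - 1)*227^1 * 241^( - 1)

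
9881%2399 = 285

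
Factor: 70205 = 5^1 * 19^1*739^1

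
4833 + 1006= 5839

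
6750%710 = 360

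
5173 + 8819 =13992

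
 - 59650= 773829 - 833479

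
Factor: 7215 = 3^1*5^1*13^1 * 37^1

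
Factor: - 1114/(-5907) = 2^1*3^( - 1)*11^( - 1)*179^ ( - 1)*557^1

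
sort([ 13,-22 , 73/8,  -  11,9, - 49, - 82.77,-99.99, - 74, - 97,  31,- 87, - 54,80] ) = [ - 99.99,- 97,  -  87, - 82.77  ,-74, - 54,- 49,-22, - 11,9,  73/8,13,31,80]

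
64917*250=16229250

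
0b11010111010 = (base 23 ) 35k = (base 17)5G5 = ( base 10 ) 1722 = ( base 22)3C6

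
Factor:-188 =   -  2^2*47^1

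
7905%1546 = 175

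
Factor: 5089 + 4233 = 9322 = 2^1* 59^1*79^1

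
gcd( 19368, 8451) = 9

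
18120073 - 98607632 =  - 80487559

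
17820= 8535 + 9285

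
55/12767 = 55/12767=0.00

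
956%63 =11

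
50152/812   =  61 + 155/203 = 61.76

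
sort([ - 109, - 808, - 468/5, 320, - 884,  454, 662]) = [- 884 , - 808, - 109,- 468/5,320,  454,662]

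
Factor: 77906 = 2^1*38953^1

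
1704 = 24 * 71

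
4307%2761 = 1546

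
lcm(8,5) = 40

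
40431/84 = 13477/28 = 481.32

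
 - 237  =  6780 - 7017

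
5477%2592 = 293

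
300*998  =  299400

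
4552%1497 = 61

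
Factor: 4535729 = 11^1 * 412339^1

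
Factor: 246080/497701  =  2^6*5^1 * 769^1*497701^( - 1 )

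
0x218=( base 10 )536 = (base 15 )25b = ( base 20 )16g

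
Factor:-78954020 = - 2^2 * 5^1 * 43^1*91807^1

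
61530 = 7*8790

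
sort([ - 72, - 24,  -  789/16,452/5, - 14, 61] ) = [-72 ,  -  789/16, - 24,-14, 61,452/5]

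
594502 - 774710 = - 180208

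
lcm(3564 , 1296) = 14256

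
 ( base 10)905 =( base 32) s9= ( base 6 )4105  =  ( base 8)1611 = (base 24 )1dh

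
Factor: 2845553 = 2845553^1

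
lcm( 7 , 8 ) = 56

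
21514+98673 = 120187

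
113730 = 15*7582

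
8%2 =0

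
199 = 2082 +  - 1883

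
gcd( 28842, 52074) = 66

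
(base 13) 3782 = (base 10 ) 7880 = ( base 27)aln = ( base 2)1111011001000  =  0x1EC8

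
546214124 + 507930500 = 1054144624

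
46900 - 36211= 10689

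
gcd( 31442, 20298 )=398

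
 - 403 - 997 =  -1400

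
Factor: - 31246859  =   -7^2*637691^1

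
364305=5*72861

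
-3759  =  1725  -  5484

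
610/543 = 1 + 67/543 = 1.12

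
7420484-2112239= 5308245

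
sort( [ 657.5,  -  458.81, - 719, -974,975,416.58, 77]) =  [ - 974, - 719, - 458.81,77,416.58,657.5, 975] 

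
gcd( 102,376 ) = 2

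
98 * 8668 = 849464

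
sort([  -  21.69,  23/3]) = [ - 21.69, 23/3 ] 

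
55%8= 7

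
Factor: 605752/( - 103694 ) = -812/139 = -2^2*7^1*29^1*139^ ( - 1 ) 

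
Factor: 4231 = 4231^1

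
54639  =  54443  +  196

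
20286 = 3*6762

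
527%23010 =527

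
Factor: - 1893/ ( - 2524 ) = 2^(-2)*3^1=3/4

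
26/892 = 13/446 = 0.03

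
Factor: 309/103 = 3^1 = 3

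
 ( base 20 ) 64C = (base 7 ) 10160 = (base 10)2492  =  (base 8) 4674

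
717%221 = 54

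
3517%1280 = 957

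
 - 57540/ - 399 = 144 + 4/19= 144.21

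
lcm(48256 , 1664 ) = 48256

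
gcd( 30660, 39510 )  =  30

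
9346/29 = 322+8/29 = 322.28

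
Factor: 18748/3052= 7^(  -  1 )  *  43^1   =  43/7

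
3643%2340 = 1303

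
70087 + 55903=125990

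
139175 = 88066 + 51109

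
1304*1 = 1304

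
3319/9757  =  3319/9757= 0.34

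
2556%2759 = 2556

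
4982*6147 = 30624354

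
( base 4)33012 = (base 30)126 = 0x3c6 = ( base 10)966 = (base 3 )1022210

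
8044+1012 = 9056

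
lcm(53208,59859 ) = 478872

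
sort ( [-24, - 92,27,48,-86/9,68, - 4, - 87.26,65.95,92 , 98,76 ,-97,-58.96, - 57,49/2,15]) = [ - 97,-92, - 87.26, - 58.96, - 57, - 24,-86/9, - 4, 15, 49/2,27,48,65.95, 68,76 , 92,98]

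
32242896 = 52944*609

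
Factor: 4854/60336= 2^ ( - 3)*3^( - 1)*419^( - 1)*809^1 = 809/10056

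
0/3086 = 0=0.00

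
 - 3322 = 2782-6104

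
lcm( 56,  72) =504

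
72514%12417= 10429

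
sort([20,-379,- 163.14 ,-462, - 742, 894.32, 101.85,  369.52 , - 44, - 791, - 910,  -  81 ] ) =[ - 910,-791,-742, - 462, - 379,-163.14,  -  81 ,-44, 20,101.85, 369.52, 894.32 ] 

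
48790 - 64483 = -15693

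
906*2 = 1812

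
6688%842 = 794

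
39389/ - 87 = - 453 + 22/87 = - 452.75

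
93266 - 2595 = 90671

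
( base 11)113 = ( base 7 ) 252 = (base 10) 135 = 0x87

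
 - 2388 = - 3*796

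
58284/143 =407 + 83/143 = 407.58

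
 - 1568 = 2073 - 3641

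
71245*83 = 5913335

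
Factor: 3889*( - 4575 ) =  - 17792175=   - 3^1 * 5^2*61^1*3889^1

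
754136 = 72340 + 681796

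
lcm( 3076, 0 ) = 0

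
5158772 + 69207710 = 74366482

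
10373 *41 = 425293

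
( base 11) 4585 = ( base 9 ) 8231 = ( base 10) 6022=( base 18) 10aa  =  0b1011110000110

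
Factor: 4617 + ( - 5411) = -794 = - 2^1*397^1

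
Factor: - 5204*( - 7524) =39154896  =  2^4*3^2*11^1*19^1*1301^1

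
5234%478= 454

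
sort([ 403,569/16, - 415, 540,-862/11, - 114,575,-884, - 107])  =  [-884,-415,-114,-107, - 862/11 , 569/16 , 403, 540, 575]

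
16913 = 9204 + 7709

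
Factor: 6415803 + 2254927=8670730 = 2^1*5^1*137^1*6329^1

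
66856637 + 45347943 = 112204580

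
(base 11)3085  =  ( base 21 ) 95C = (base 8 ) 7766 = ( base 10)4086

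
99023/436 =227 +51/436 = 227.12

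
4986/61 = 4986/61 = 81.74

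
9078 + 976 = 10054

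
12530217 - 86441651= -73911434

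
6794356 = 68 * 99917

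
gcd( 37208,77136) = 8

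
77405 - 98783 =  - 21378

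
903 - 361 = 542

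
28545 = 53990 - 25445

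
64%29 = 6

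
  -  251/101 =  - 3 + 52/101 = - 2.49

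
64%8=0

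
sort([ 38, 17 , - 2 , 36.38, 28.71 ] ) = [-2, 17, 28.71, 36.38, 38 ]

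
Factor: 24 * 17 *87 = 35496 = 2^3 * 3^2 * 17^1 * 29^1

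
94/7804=47/3902 = 0.01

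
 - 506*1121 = -567226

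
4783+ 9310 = 14093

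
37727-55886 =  - 18159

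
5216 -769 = 4447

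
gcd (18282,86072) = 2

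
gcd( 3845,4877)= 1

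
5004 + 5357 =10361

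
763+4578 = 5341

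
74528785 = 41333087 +33195698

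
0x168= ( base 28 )CO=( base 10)360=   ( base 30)C0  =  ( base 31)bj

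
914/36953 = 914/36953 = 0.02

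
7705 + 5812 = 13517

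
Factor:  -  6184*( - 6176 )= 2^8*193^1  *  773^1 = 38192384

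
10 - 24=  - 14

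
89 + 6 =95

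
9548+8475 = 18023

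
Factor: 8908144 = 2^4*7^1*79537^1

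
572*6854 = 3920488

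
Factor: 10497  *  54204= 568979388 = 2^2*3^2 * 3499^1 *4517^1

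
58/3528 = 29/1764 = 0.02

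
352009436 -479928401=  -  127918965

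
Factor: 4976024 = 2^3*19^2 * 1723^1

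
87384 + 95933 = 183317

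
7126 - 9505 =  -2379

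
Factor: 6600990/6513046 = 3300495/3256523 = 3^1*5^1*11^1*83^1 * 241^1* 3256523^( - 1)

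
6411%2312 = 1787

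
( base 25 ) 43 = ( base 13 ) 7C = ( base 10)103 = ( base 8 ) 147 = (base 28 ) 3J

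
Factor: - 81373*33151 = -33151^1 * 81373^1 = - 2697596323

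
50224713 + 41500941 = 91725654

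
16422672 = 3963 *4144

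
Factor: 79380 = 2^2 * 3^4*5^1*7^2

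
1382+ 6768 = 8150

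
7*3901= 27307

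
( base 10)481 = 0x1E1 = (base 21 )11j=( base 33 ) EJ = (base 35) dq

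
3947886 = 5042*783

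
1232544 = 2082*592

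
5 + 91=96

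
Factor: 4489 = 67^2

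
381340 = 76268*5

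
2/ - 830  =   - 1 + 414/415 = - 0.00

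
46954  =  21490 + 25464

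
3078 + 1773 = 4851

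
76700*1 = 76700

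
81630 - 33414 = 48216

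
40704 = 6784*6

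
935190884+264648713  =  1199839597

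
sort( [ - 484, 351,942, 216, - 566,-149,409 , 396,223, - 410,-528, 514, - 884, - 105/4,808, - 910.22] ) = [ - 910.22,  -  884 , -566, - 528, - 484, - 410,-149,-105/4,216,223,  351,396,409, 514, 808,942 ] 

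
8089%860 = 349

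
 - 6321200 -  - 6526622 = 205422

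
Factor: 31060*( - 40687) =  - 1263738220 = -2^2 * 5^1*23^1 * 29^1*61^1*1553^1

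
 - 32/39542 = -16/19771 = -0.00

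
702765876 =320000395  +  382765481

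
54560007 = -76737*(-711)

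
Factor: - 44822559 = -3^1* 31^1* 481963^1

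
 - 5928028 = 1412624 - 7340652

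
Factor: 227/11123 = 1/49= 7^( - 2) 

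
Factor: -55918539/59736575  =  -3^3 * 5^( - 2)*19^2 * 5737^1*2389463^(-1)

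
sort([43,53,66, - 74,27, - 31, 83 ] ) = [ - 74, - 31, 27, 43, 53 , 66,83]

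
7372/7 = 7372/7 =1053.14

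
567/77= 81/11  =  7.36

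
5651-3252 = 2399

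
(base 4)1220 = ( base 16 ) 68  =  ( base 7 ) 206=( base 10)104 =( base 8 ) 150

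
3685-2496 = 1189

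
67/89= 67/89  =  0.75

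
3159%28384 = 3159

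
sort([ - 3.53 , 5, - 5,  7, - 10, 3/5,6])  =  [-10, - 5, - 3.53, 3/5,  5,  6,  7 ]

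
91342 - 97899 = -6557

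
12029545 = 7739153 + 4290392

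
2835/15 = 189 = 189.00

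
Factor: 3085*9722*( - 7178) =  - 215285231860 =- 2^2*5^1*37^1*97^1*617^1*4861^1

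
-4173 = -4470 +297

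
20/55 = 4/11 = 0.36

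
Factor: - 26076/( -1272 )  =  41/2 = 2^( - 1)*41^1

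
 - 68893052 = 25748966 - 94642018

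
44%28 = 16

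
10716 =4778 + 5938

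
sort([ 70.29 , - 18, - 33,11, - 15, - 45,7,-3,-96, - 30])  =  [ - 96, - 45, - 33, - 30, - 18 , - 15, - 3, 7,11, 70.29]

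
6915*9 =62235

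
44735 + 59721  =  104456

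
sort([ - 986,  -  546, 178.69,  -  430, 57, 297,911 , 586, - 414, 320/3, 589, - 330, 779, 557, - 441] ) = [ - 986,-546, - 441,  -  430, - 414, - 330, 57, 320/3, 178.69, 297,557, 586,589, 779, 911 ]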